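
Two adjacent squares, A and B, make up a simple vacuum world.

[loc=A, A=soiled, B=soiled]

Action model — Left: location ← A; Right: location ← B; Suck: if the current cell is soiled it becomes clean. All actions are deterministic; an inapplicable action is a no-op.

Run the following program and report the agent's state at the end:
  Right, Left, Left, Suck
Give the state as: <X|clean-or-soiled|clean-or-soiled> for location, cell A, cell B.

t=1 Right ⇒ <B|soiled|soiled>
t=2 Left ⇒ <A|soiled|soiled>
t=3 Left ⇒ <A|soiled|soiled>
t=4 Suck ⇒ <A|clean|soiled>

<A|clean|soiled>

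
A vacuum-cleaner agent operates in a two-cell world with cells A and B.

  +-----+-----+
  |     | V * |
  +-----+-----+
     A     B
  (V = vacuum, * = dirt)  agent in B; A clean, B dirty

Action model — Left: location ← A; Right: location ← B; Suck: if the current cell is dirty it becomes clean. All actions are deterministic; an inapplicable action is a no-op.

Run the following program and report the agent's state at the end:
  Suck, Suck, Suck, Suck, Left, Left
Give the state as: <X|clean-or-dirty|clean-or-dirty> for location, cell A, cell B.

<A|clean|clean>

step 1/6 (Suck): <B|clean|clean>
step 2/6 (Suck): <B|clean|clean>
step 3/6 (Suck): <B|clean|clean>
step 4/6 (Suck): <B|clean|clean>
step 5/6 (Left): <A|clean|clean>
step 6/6 (Left): <A|clean|clean>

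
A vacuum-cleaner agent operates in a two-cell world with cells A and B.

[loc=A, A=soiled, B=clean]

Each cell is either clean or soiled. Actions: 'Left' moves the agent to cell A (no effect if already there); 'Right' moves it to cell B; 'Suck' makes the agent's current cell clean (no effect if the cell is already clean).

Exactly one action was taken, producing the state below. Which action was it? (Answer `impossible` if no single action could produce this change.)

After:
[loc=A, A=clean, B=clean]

Suck

try  Left: loc=A A=soiled B=clean
try Right: loc=B A=soiled B=clean
try  Suck: loc=A A=clean B=clean  ← match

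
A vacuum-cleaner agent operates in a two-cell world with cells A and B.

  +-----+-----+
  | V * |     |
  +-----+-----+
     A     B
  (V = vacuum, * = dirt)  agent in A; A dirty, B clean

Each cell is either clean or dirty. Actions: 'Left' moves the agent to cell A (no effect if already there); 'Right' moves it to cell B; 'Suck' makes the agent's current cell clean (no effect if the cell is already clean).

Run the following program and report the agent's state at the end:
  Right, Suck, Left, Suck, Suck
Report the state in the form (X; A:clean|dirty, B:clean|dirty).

(A; A:clean, B:clean)

[1] after Right: (B; A:dirty, B:clean)
[2] after Suck: (B; A:dirty, B:clean)
[3] after Left: (A; A:dirty, B:clean)
[4] after Suck: (A; A:clean, B:clean)
[5] after Suck: (A; A:clean, B:clean)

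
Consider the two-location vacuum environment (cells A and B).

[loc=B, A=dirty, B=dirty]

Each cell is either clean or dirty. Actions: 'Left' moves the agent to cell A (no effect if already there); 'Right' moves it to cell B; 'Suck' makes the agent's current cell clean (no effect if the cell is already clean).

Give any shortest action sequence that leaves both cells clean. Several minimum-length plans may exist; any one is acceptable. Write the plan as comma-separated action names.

1) do Suck; now loc=B A=dirty B=clean
2) do Left; now loc=A A=dirty B=clean
3) do Suck; now loc=A A=clean B=clean
min 3: Suck B + move + Suck A

Suck, Left, Suck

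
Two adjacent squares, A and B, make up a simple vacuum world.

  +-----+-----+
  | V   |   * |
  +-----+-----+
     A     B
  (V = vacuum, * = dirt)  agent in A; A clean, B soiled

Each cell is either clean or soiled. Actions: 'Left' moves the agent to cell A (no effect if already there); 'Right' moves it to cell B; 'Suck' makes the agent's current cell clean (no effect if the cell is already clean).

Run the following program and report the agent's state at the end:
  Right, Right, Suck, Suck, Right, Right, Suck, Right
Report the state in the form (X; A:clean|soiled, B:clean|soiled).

(B; A:clean, B:clean)

1. Right → (B; A:clean, B:soiled)
2. Right → (B; A:clean, B:soiled)
3. Suck → (B; A:clean, B:clean)
4. Suck → (B; A:clean, B:clean)
5. Right → (B; A:clean, B:clean)
6. Right → (B; A:clean, B:clean)
7. Suck → (B; A:clean, B:clean)
8. Right → (B; A:clean, B:clean)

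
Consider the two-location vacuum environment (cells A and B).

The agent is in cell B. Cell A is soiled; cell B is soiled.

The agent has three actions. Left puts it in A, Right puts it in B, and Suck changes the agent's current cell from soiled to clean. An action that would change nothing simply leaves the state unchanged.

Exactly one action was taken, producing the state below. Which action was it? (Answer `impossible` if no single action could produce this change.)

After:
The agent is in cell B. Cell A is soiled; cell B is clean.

try  Left: (A; A:soiled, B:soiled)
try Right: (B; A:soiled, B:soiled)
try  Suck: (B; A:soiled, B:clean)  ← match

Suck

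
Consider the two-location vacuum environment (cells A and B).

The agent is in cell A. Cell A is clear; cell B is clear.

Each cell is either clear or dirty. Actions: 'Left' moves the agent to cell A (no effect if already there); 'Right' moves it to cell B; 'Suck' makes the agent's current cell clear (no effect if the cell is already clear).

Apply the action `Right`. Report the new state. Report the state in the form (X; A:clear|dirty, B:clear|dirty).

start: (A; A:clear, B:clear)
[1] after Right: (B; A:clear, B:clear)

(B; A:clear, B:clear)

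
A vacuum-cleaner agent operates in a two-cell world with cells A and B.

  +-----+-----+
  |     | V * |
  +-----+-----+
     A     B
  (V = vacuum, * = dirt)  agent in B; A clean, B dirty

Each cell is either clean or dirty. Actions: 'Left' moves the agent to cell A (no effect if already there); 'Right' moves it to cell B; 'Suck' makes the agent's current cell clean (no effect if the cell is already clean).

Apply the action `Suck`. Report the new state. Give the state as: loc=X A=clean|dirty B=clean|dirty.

start: loc=B A=clean B=dirty
1. Suck → loc=B A=clean B=clean

loc=B A=clean B=clean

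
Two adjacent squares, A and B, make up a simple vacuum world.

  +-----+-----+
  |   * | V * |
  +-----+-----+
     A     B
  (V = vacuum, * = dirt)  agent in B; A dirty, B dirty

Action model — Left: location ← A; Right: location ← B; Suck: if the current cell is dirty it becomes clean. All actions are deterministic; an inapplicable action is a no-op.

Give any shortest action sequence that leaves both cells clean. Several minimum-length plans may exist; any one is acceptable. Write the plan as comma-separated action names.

Suck, Left, Suck

[1] after Suck: in B — A dirty, B clean
[2] after Left: in A — A dirty, B clean
[3] after Suck: in A — A clean, B clean
min 3: Suck B + move + Suck A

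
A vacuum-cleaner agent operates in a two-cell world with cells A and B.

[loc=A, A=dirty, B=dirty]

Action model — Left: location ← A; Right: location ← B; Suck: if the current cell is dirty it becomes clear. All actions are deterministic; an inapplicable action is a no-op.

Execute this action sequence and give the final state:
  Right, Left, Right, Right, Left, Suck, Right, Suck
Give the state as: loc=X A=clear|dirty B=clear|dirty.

loc=B A=clear B=clear

1. Right → loc=B A=dirty B=dirty
2. Left → loc=A A=dirty B=dirty
3. Right → loc=B A=dirty B=dirty
4. Right → loc=B A=dirty B=dirty
5. Left → loc=A A=dirty B=dirty
6. Suck → loc=A A=clear B=dirty
7. Right → loc=B A=clear B=dirty
8. Suck → loc=B A=clear B=clear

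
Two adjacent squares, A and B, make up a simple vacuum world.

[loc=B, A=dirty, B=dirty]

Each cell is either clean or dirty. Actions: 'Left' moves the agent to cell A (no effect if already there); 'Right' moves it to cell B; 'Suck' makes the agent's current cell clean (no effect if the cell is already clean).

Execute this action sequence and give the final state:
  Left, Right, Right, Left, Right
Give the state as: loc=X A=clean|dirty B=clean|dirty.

loc=B A=dirty B=dirty

step 1/5 (Left): loc=A A=dirty B=dirty
step 2/5 (Right): loc=B A=dirty B=dirty
step 3/5 (Right): loc=B A=dirty B=dirty
step 4/5 (Left): loc=A A=dirty B=dirty
step 5/5 (Right): loc=B A=dirty B=dirty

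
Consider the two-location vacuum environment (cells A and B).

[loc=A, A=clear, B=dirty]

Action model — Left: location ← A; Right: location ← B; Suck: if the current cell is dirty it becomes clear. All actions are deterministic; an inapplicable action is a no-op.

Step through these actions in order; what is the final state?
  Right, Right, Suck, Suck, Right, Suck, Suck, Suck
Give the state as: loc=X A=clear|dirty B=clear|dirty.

t=1 Right ⇒ loc=B A=clear B=dirty
t=2 Right ⇒ loc=B A=clear B=dirty
t=3 Suck ⇒ loc=B A=clear B=clear
t=4 Suck ⇒ loc=B A=clear B=clear
t=5 Right ⇒ loc=B A=clear B=clear
t=6 Suck ⇒ loc=B A=clear B=clear
t=7 Suck ⇒ loc=B A=clear B=clear
t=8 Suck ⇒ loc=B A=clear B=clear

loc=B A=clear B=clear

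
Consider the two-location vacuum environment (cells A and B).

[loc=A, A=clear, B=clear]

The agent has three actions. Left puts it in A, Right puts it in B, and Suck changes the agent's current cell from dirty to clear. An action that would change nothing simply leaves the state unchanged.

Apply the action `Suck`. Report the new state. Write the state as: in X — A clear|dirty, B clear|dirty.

in A — A clear, B clear

start: in A — A clear, B clear
1) do Suck; now in A — A clear, B clear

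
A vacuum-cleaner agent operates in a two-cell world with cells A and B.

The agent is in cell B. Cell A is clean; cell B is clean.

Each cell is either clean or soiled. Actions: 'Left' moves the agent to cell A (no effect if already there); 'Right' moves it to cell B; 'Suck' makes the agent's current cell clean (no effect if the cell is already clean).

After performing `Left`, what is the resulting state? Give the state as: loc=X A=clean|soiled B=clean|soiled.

start: loc=B A=clean B=clean
Left (#1): loc=A A=clean B=clean

loc=A A=clean B=clean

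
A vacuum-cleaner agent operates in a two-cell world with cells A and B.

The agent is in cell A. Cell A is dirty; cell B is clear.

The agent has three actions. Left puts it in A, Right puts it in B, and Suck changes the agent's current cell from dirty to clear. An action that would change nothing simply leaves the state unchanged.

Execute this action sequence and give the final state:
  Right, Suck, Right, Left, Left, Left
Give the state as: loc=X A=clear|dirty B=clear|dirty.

[1] after Right: loc=B A=dirty B=clear
[2] after Suck: loc=B A=dirty B=clear
[3] after Right: loc=B A=dirty B=clear
[4] after Left: loc=A A=dirty B=clear
[5] after Left: loc=A A=dirty B=clear
[6] after Left: loc=A A=dirty B=clear

loc=A A=dirty B=clear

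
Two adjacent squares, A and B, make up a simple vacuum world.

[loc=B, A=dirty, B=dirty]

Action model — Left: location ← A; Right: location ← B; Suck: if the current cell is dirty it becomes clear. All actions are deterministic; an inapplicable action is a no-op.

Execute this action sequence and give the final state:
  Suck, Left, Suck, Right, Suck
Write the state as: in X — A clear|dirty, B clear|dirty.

in B — A clear, B clear

t=1 Suck ⇒ in B — A dirty, B clear
t=2 Left ⇒ in A — A dirty, B clear
t=3 Suck ⇒ in A — A clear, B clear
t=4 Right ⇒ in B — A clear, B clear
t=5 Suck ⇒ in B — A clear, B clear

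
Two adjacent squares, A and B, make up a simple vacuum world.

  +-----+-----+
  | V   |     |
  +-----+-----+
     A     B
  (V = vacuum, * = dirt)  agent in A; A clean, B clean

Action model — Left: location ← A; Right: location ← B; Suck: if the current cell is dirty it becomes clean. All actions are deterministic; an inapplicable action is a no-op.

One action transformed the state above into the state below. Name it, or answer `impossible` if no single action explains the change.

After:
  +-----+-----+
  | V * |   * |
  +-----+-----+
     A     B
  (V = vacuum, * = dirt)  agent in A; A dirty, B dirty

impossible

try  Left: in A — A clean, B clean
try Right: in B — A clean, B clean
try  Suck: in A — A clean, B clean
no single action produces the after-state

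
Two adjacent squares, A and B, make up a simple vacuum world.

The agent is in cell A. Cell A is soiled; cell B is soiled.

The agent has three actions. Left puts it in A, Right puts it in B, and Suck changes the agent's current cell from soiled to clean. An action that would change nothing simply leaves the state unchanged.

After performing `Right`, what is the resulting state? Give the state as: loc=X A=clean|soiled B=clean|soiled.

loc=B A=soiled B=soiled

start: loc=A A=soiled B=soiled
step 1/1 (Right): loc=B A=soiled B=soiled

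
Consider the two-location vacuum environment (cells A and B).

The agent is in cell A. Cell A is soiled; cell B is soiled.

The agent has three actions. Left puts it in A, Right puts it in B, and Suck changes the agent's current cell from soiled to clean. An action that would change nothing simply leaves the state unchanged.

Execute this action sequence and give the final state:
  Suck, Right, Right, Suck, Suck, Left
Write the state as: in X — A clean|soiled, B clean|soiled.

1. Suck → in A — A clean, B soiled
2. Right → in B — A clean, B soiled
3. Right → in B — A clean, B soiled
4. Suck → in B — A clean, B clean
5. Suck → in B — A clean, B clean
6. Left → in A — A clean, B clean

in A — A clean, B clean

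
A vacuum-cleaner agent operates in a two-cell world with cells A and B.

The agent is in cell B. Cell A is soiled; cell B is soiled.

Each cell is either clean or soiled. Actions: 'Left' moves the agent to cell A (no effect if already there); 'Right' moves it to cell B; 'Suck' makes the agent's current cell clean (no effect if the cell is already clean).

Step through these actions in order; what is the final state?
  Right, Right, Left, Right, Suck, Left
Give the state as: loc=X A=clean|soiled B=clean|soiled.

loc=A A=soiled B=clean

1) do Right; now loc=B A=soiled B=soiled
2) do Right; now loc=B A=soiled B=soiled
3) do Left; now loc=A A=soiled B=soiled
4) do Right; now loc=B A=soiled B=soiled
5) do Suck; now loc=B A=soiled B=clean
6) do Left; now loc=A A=soiled B=clean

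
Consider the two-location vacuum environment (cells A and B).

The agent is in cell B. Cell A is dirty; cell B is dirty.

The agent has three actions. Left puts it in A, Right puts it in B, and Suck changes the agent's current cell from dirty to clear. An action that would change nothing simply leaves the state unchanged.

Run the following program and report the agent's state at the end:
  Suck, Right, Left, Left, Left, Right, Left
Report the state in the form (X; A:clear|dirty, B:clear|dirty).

[1] after Suck: (B; A:dirty, B:clear)
[2] after Right: (B; A:dirty, B:clear)
[3] after Left: (A; A:dirty, B:clear)
[4] after Left: (A; A:dirty, B:clear)
[5] after Left: (A; A:dirty, B:clear)
[6] after Right: (B; A:dirty, B:clear)
[7] after Left: (A; A:dirty, B:clear)

(A; A:dirty, B:clear)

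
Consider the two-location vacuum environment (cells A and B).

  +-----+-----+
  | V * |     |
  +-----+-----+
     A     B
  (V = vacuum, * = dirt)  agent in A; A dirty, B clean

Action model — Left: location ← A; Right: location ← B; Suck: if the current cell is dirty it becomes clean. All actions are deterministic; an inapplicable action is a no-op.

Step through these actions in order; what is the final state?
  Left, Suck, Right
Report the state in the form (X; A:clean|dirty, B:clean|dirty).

Left (#1): (A; A:dirty, B:clean)
Suck (#2): (A; A:clean, B:clean)
Right (#3): (B; A:clean, B:clean)

(B; A:clean, B:clean)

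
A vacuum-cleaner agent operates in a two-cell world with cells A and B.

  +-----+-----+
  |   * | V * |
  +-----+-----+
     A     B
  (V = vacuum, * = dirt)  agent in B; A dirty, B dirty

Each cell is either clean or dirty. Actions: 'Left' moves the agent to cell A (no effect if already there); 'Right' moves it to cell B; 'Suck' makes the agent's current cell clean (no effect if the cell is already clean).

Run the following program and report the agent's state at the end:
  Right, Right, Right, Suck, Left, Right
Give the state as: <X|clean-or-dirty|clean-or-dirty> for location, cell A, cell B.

<B|dirty|clean>

Right (#1): <B|dirty|dirty>
Right (#2): <B|dirty|dirty>
Right (#3): <B|dirty|dirty>
Suck (#4): <B|dirty|clean>
Left (#5): <A|dirty|clean>
Right (#6): <B|dirty|clean>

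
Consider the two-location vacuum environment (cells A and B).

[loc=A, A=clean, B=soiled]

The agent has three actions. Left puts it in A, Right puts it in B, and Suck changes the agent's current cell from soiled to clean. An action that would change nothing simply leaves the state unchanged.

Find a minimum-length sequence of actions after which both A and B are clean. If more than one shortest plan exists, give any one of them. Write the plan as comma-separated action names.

Right, Suck

step 1/2 (Right): in B — A clean, B soiled
step 2/2 (Suck): in B — A clean, B clean
min 2: go B then Suck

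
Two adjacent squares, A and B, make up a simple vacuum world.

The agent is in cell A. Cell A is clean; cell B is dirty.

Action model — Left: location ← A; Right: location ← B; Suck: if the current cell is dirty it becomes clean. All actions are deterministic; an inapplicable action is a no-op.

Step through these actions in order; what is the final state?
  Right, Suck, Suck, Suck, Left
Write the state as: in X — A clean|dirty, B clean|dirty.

t=1 Right ⇒ in B — A clean, B dirty
t=2 Suck ⇒ in B — A clean, B clean
t=3 Suck ⇒ in B — A clean, B clean
t=4 Suck ⇒ in B — A clean, B clean
t=5 Left ⇒ in A — A clean, B clean

in A — A clean, B clean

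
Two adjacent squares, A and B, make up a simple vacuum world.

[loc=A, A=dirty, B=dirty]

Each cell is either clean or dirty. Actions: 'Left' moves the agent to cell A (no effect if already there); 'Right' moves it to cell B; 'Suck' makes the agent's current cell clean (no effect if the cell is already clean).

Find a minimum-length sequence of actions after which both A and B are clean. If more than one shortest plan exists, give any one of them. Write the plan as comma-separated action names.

t=1 Suck ⇒ <A|clean|dirty>
t=2 Right ⇒ <B|clean|dirty>
t=3 Suck ⇒ <B|clean|clean>
min 3: Suck A + move + Suck B

Suck, Right, Suck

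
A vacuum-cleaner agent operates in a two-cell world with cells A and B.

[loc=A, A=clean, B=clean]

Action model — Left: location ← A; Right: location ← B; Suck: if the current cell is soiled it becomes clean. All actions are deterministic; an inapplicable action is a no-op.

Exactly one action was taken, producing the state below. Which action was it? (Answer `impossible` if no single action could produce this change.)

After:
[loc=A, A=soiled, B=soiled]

try  Left: loc=A A=clean B=clean
try Right: loc=B A=clean B=clean
try  Suck: loc=A A=clean B=clean
no single action produces the after-state

impossible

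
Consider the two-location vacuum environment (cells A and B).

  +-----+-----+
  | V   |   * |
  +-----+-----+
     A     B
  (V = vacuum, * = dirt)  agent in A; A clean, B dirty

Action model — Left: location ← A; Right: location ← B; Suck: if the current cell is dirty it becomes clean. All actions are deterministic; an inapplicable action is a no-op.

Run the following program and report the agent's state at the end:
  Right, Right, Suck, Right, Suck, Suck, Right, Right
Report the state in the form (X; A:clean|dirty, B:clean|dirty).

(B; A:clean, B:clean)

t=1 Right ⇒ (B; A:clean, B:dirty)
t=2 Right ⇒ (B; A:clean, B:dirty)
t=3 Suck ⇒ (B; A:clean, B:clean)
t=4 Right ⇒ (B; A:clean, B:clean)
t=5 Suck ⇒ (B; A:clean, B:clean)
t=6 Suck ⇒ (B; A:clean, B:clean)
t=7 Right ⇒ (B; A:clean, B:clean)
t=8 Right ⇒ (B; A:clean, B:clean)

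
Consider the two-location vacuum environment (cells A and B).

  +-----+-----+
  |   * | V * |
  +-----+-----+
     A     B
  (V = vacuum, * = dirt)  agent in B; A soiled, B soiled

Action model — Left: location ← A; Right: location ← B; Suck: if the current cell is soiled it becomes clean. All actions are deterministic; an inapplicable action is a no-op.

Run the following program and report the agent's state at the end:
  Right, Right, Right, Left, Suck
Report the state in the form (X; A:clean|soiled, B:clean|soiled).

1) do Right; now (B; A:soiled, B:soiled)
2) do Right; now (B; A:soiled, B:soiled)
3) do Right; now (B; A:soiled, B:soiled)
4) do Left; now (A; A:soiled, B:soiled)
5) do Suck; now (A; A:clean, B:soiled)

(A; A:clean, B:soiled)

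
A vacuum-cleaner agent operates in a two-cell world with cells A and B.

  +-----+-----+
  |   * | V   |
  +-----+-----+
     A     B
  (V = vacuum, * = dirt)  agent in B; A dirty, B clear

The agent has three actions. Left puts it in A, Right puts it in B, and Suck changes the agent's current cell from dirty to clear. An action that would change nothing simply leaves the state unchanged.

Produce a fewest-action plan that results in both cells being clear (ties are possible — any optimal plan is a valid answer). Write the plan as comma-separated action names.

1. Left → loc=A A=dirty B=clear
2. Suck → loc=A A=clear B=clear
min 2: go A then Suck

Left, Suck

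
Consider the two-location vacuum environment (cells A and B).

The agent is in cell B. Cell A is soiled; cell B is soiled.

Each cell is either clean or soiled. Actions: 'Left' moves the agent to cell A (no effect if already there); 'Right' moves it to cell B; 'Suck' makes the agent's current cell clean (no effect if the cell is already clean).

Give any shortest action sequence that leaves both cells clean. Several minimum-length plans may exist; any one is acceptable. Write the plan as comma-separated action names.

Suck, Left, Suck

step 1/3 (Suck): <B|soiled|clean>
step 2/3 (Left): <A|soiled|clean>
step 3/3 (Suck): <A|clean|clean>
min 3: Suck B + move + Suck A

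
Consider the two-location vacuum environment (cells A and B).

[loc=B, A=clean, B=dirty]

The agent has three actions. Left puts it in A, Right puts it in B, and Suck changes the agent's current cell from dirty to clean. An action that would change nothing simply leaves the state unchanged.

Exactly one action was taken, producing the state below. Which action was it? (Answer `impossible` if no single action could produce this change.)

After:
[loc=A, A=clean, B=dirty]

try  Left: <A|clean|dirty>  ← match
try Right: <B|clean|dirty>
try  Suck: <B|clean|clean>

Left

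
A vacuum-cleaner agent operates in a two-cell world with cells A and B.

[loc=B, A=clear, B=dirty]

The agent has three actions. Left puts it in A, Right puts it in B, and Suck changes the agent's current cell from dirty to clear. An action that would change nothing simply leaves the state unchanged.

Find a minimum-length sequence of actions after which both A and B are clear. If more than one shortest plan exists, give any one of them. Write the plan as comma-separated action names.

1. Suck → loc=B A=clear B=clear
min 1: B is dirty, one Suck

Suck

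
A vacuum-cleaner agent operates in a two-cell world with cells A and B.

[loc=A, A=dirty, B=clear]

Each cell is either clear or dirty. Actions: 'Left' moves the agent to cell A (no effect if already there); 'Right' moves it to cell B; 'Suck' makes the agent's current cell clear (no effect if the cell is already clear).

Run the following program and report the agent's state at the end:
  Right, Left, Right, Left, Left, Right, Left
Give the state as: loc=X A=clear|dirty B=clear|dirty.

loc=A A=dirty B=clear

1) do Right; now loc=B A=dirty B=clear
2) do Left; now loc=A A=dirty B=clear
3) do Right; now loc=B A=dirty B=clear
4) do Left; now loc=A A=dirty B=clear
5) do Left; now loc=A A=dirty B=clear
6) do Right; now loc=B A=dirty B=clear
7) do Left; now loc=A A=dirty B=clear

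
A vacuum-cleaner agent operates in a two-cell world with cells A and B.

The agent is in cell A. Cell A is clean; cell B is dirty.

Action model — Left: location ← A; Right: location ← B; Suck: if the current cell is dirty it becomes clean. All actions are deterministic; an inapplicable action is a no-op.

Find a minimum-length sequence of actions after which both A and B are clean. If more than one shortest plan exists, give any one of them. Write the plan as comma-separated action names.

Right, Suck

[1] after Right: loc=B A=clean B=dirty
[2] after Suck: loc=B A=clean B=clean
min 2: go B then Suck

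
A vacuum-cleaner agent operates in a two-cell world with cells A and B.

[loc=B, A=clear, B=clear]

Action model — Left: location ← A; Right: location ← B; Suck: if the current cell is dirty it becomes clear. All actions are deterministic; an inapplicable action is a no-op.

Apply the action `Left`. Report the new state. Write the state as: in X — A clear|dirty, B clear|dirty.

start: in B — A clear, B clear
Left (#1): in A — A clear, B clear

in A — A clear, B clear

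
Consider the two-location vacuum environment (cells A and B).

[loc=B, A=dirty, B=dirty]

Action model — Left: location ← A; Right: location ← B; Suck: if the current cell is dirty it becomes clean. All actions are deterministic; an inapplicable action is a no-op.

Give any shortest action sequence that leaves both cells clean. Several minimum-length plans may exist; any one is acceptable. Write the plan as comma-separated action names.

Suck, Left, Suck

[1] after Suck: in B — A dirty, B clean
[2] after Left: in A — A dirty, B clean
[3] after Suck: in A — A clean, B clean
min 3: Suck B + move + Suck A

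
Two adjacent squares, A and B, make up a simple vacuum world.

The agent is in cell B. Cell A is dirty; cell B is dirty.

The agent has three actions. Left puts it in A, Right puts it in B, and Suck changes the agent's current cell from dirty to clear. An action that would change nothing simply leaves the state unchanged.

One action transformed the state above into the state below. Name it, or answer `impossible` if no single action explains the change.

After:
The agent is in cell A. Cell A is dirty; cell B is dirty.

try  Left: in A — A dirty, B dirty  ← match
try Right: in B — A dirty, B dirty
try  Suck: in B — A dirty, B clear

Left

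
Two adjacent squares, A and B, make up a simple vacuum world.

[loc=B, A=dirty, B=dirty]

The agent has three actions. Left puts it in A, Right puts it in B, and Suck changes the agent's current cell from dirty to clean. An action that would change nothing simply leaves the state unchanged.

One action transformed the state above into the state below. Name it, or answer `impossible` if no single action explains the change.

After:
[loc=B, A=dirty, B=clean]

try  Left: loc=A A=dirty B=dirty
try Right: loc=B A=dirty B=dirty
try  Suck: loc=B A=dirty B=clean  ← match

Suck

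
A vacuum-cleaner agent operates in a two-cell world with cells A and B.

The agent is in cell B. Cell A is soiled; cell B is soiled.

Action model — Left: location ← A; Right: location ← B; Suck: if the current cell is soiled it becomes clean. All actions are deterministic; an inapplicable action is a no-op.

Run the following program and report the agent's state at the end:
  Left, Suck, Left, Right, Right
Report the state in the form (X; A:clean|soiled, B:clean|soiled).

(B; A:clean, B:soiled)

Left (#1): (A; A:soiled, B:soiled)
Suck (#2): (A; A:clean, B:soiled)
Left (#3): (A; A:clean, B:soiled)
Right (#4): (B; A:clean, B:soiled)
Right (#5): (B; A:clean, B:soiled)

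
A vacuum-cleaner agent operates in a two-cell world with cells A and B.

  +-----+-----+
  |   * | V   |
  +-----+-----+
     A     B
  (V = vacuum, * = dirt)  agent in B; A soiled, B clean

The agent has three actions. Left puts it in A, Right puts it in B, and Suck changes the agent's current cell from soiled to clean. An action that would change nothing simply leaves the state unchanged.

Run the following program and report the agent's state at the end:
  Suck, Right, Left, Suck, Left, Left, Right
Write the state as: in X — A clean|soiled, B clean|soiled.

t=1 Suck ⇒ in B — A soiled, B clean
t=2 Right ⇒ in B — A soiled, B clean
t=3 Left ⇒ in A — A soiled, B clean
t=4 Suck ⇒ in A — A clean, B clean
t=5 Left ⇒ in A — A clean, B clean
t=6 Left ⇒ in A — A clean, B clean
t=7 Right ⇒ in B — A clean, B clean

in B — A clean, B clean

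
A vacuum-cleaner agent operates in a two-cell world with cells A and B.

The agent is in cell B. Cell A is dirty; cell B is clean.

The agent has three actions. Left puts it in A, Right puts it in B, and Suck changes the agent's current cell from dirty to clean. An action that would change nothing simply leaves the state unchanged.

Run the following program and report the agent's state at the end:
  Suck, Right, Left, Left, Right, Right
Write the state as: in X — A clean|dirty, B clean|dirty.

in B — A dirty, B clean

1. Suck → in B — A dirty, B clean
2. Right → in B — A dirty, B clean
3. Left → in A — A dirty, B clean
4. Left → in A — A dirty, B clean
5. Right → in B — A dirty, B clean
6. Right → in B — A dirty, B clean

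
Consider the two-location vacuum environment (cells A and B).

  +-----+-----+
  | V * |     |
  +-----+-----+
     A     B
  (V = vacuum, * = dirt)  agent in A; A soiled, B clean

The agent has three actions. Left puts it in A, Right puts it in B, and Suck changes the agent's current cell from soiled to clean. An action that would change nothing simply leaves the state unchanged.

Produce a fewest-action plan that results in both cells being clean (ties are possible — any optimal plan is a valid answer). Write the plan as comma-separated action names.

Suck

step 1/1 (Suck): in A — A clean, B clean
min 1: A is soiled, one Suck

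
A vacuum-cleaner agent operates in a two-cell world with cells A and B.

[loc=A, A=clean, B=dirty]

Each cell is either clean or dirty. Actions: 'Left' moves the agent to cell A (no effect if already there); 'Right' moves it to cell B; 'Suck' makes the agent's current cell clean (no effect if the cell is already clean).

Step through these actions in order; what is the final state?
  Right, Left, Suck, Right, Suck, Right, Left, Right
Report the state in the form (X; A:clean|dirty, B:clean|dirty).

1) do Right; now (B; A:clean, B:dirty)
2) do Left; now (A; A:clean, B:dirty)
3) do Suck; now (A; A:clean, B:dirty)
4) do Right; now (B; A:clean, B:dirty)
5) do Suck; now (B; A:clean, B:clean)
6) do Right; now (B; A:clean, B:clean)
7) do Left; now (A; A:clean, B:clean)
8) do Right; now (B; A:clean, B:clean)

(B; A:clean, B:clean)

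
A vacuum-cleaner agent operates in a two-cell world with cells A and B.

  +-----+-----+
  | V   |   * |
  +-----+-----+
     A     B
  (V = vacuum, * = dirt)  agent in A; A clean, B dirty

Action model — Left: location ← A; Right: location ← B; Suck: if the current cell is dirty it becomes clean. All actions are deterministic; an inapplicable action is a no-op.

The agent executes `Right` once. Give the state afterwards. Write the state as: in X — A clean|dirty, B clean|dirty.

in B — A clean, B dirty

start: in A — A clean, B dirty
[1] after Right: in B — A clean, B dirty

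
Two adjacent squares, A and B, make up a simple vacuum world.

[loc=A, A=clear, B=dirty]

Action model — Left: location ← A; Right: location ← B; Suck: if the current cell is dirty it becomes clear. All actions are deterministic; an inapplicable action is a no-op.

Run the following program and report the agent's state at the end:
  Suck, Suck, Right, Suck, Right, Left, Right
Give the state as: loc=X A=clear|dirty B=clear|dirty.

loc=B A=clear B=clear

Suck (#1): loc=A A=clear B=dirty
Suck (#2): loc=A A=clear B=dirty
Right (#3): loc=B A=clear B=dirty
Suck (#4): loc=B A=clear B=clear
Right (#5): loc=B A=clear B=clear
Left (#6): loc=A A=clear B=clear
Right (#7): loc=B A=clear B=clear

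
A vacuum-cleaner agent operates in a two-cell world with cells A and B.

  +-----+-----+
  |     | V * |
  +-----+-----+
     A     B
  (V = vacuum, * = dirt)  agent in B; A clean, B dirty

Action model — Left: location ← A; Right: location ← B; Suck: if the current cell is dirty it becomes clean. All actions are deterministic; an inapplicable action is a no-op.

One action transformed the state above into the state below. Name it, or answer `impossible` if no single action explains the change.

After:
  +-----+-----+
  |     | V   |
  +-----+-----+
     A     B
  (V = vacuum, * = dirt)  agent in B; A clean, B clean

Suck

try  Left: <A|clean|dirty>
try Right: <B|clean|dirty>
try  Suck: <B|clean|clean>  ← match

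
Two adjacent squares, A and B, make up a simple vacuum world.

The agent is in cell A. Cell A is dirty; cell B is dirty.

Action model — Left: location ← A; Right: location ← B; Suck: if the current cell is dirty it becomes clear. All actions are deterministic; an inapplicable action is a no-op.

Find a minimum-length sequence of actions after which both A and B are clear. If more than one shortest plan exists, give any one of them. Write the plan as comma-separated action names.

Suck, Right, Suck

1) do Suck; now (A; A:clear, B:dirty)
2) do Right; now (B; A:clear, B:dirty)
3) do Suck; now (B; A:clear, B:clear)
min 3: Suck A + move + Suck B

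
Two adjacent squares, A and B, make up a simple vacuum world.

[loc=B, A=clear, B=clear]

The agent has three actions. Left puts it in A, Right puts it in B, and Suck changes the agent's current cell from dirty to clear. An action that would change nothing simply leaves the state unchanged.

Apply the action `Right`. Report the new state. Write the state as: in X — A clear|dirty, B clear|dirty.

start: in B — A clear, B clear
[1] after Right: in B — A clear, B clear

in B — A clear, B clear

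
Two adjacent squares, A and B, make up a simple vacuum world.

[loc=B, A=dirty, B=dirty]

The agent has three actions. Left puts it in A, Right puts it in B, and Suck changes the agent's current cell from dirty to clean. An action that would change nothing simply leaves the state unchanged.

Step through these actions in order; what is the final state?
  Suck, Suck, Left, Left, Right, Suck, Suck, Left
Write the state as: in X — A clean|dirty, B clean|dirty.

step 1/8 (Suck): in B — A dirty, B clean
step 2/8 (Suck): in B — A dirty, B clean
step 3/8 (Left): in A — A dirty, B clean
step 4/8 (Left): in A — A dirty, B clean
step 5/8 (Right): in B — A dirty, B clean
step 6/8 (Suck): in B — A dirty, B clean
step 7/8 (Suck): in B — A dirty, B clean
step 8/8 (Left): in A — A dirty, B clean

in A — A dirty, B clean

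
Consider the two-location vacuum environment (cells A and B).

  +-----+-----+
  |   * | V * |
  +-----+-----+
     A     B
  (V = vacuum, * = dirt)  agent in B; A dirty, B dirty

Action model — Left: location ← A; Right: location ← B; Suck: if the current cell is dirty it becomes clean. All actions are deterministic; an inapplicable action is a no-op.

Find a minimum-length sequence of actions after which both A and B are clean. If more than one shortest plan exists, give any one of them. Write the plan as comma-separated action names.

Suck, Left, Suck

1. Suck → loc=B A=dirty B=clean
2. Left → loc=A A=dirty B=clean
3. Suck → loc=A A=clean B=clean
min 3: Suck B + move + Suck A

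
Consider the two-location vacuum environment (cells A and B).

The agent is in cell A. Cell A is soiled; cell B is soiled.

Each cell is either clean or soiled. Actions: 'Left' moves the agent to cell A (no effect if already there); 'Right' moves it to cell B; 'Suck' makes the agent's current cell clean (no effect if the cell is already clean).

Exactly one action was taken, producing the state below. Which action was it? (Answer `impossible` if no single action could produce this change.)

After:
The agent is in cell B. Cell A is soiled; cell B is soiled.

try  Left: (A; A:soiled, B:soiled)
try Right: (B; A:soiled, B:soiled)  ← match
try  Suck: (A; A:clean, B:soiled)

Right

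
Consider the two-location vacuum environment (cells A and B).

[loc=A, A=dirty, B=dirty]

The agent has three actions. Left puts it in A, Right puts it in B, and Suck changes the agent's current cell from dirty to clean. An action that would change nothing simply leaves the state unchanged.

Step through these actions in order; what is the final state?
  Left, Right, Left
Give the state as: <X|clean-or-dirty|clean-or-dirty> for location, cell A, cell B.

<A|dirty|dirty>

[1] after Left: <A|dirty|dirty>
[2] after Right: <B|dirty|dirty>
[3] after Left: <A|dirty|dirty>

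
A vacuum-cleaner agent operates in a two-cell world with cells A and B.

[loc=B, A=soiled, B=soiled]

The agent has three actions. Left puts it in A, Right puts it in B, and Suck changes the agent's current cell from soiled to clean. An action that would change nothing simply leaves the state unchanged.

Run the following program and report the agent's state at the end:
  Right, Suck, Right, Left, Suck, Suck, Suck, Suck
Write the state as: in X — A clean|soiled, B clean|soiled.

[1] after Right: in B — A soiled, B soiled
[2] after Suck: in B — A soiled, B clean
[3] after Right: in B — A soiled, B clean
[4] after Left: in A — A soiled, B clean
[5] after Suck: in A — A clean, B clean
[6] after Suck: in A — A clean, B clean
[7] after Suck: in A — A clean, B clean
[8] after Suck: in A — A clean, B clean

in A — A clean, B clean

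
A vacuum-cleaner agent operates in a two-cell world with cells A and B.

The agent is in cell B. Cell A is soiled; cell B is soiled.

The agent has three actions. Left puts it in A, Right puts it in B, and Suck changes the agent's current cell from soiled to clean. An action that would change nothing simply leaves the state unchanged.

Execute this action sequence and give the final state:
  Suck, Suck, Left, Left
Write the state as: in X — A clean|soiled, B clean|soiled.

[1] after Suck: in B — A soiled, B clean
[2] after Suck: in B — A soiled, B clean
[3] after Left: in A — A soiled, B clean
[4] after Left: in A — A soiled, B clean

in A — A soiled, B clean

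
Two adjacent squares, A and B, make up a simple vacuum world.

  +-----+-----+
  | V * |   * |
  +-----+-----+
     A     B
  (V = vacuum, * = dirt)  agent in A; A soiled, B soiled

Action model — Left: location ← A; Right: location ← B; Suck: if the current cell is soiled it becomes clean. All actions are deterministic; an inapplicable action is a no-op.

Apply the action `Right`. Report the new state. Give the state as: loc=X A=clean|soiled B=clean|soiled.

loc=B A=soiled B=soiled

start: loc=A A=soiled B=soiled
Right (#1): loc=B A=soiled B=soiled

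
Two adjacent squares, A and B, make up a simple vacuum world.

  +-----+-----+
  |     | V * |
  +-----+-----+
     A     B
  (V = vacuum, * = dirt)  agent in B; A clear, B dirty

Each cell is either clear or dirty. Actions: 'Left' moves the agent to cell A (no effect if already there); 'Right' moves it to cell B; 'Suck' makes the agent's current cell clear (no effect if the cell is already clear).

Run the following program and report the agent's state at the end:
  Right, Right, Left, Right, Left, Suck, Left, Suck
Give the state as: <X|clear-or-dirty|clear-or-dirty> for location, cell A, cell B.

[1] after Right: <B|clear|dirty>
[2] after Right: <B|clear|dirty>
[3] after Left: <A|clear|dirty>
[4] after Right: <B|clear|dirty>
[5] after Left: <A|clear|dirty>
[6] after Suck: <A|clear|dirty>
[7] after Left: <A|clear|dirty>
[8] after Suck: <A|clear|dirty>

<A|clear|dirty>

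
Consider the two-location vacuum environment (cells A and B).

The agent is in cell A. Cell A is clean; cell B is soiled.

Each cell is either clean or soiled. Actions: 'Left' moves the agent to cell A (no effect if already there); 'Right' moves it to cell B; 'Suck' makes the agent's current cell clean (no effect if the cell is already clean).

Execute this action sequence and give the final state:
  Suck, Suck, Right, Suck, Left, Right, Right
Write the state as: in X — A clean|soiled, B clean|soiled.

in B — A clean, B clean

1) do Suck; now in A — A clean, B soiled
2) do Suck; now in A — A clean, B soiled
3) do Right; now in B — A clean, B soiled
4) do Suck; now in B — A clean, B clean
5) do Left; now in A — A clean, B clean
6) do Right; now in B — A clean, B clean
7) do Right; now in B — A clean, B clean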